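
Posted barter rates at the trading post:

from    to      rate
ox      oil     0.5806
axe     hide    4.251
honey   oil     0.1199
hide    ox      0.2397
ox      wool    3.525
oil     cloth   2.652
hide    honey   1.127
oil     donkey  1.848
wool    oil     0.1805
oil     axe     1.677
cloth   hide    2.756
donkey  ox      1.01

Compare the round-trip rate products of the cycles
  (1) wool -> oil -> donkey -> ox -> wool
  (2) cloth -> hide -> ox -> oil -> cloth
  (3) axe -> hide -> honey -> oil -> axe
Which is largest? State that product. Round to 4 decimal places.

1.1876

(1) 0.1805 × 1.848 × 1.01 × 3.525 = 1.18757
(2) 2.756 × 0.2397 × 0.5806 × 2.652 = 1.01718
(3) 4.251 × 1.127 × 0.1199 × 1.677 = 0.96331
Highest is cycle (1) at 1.1876 (>1, arbitrage).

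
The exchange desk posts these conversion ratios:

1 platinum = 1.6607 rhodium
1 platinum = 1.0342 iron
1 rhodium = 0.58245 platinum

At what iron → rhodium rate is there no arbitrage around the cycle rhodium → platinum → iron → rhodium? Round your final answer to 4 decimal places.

Known legs of the cycle: 0.58245 × 1.0342 = 0.60236979
For no arbitrage the full-cycle product must be 1, so the missing rate is 1 / 0.60236979 ≈ 1.660110.

1.6601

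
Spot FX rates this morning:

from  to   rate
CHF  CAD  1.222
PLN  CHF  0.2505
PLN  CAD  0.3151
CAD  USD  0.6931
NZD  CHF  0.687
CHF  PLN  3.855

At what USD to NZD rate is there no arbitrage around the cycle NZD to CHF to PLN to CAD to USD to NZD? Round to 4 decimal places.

Known legs of the cycle: 0.687 × 3.855 × 0.3151 × 0.6931 = 0.57839618726685
For no arbitrage the full-cycle product must be 1, so the missing rate is 1 / 0.57839618726685 ≈ 1.728919.

1.7289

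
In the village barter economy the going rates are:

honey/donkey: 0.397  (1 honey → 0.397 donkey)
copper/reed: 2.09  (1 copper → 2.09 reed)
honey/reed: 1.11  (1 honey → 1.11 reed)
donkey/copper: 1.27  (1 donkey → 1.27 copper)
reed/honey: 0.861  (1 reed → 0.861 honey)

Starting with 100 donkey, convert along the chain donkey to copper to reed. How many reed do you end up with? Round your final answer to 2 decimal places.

100 donkey × 1.27 = 127 copper
127 copper × 2.09 = 265.43 reed

265.43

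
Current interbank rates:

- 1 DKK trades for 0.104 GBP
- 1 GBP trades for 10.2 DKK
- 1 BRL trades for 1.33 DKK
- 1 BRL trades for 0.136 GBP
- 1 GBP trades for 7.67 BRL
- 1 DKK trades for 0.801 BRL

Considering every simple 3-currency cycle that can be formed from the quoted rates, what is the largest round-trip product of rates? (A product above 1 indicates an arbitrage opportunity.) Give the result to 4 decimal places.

1.1111

BRL→GBP→DKK→BRL: 0.136 × 10.2 × 0.801 = 1.11115
BRL→DKK→GBP→BRL: 1.33 × 0.104 × 7.67 = 1.06091
Maximum is BRL→GBP→DKK→BRL at 1.1111; arbitrage exists.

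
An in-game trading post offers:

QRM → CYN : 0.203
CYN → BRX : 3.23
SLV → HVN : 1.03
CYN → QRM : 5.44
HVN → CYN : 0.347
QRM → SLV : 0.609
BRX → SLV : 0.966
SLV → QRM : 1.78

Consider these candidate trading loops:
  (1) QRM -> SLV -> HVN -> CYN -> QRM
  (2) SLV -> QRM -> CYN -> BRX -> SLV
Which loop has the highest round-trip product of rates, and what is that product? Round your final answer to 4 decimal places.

(1) 0.609 × 1.03 × 0.347 × 5.44 = 1.18409
(2) 1.78 × 0.203 × 3.23 × 0.966 = 1.12745
Highest is cycle (1) at 1.1841 (>1, arbitrage).

1.1841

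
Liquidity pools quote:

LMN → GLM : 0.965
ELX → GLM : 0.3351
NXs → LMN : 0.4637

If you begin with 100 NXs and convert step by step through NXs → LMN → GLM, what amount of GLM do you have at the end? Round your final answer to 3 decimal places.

44.747

100 NXs × 0.4637 = 46.37 LMN
46.37 LMN × 0.965 = 44.74705 GLM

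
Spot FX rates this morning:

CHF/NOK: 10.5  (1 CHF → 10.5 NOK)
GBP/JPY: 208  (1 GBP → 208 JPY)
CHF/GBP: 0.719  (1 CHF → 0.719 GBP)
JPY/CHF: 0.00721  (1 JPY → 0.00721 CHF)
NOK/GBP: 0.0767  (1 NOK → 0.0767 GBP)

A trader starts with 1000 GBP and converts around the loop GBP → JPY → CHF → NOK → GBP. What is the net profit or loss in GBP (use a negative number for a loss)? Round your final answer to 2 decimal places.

207.77

1000 GBP × 208 = 208000 JPY
208000 JPY × 0.00721 = 1499.68 CHF
1499.68 CHF × 10.5 = 15746.64 NOK
15746.64 NOK × 0.0767 = 1207.767288 GBP
Net change: 1207.767288 − 1000 = 207.767288 GBP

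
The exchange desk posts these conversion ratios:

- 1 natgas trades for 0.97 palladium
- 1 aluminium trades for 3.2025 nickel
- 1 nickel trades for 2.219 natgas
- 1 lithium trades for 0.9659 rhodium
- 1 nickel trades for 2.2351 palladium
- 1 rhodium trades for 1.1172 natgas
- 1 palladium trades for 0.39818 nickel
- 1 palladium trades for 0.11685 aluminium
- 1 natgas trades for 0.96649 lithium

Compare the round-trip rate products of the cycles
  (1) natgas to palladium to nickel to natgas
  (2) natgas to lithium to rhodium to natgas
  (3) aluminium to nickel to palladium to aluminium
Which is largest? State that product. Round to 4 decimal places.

(1) 0.97 × 0.39818 × 2.219 = 0.85705
(2) 0.96649 × 0.9659 × 1.1172 = 1.04294
(3) 3.2025 × 2.2351 × 0.11685 = 0.83640
Highest is cycle (2) at 1.0429 (>1, arbitrage).

1.0429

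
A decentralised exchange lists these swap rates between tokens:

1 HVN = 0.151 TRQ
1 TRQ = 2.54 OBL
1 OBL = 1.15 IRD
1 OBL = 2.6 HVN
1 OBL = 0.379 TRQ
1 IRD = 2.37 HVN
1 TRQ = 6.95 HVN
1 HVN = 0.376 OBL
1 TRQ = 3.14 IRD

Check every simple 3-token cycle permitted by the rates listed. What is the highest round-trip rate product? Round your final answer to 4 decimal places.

1.1237

IRD→HVN→TRQ→IRD: 2.37 × 0.151 × 3.14 = 1.12371
IRD→HVN→OBL→IRD: 2.37 × 0.376 × 1.15 = 1.02479
TRQ→OBL→HVN→TRQ: 2.54 × 2.6 × 0.151 = 0.99720
TRQ→HVN→OBL→TRQ: 6.95 × 0.376 × 0.379 = 0.99040
Maximum is IRD→HVN→TRQ→IRD at 1.1237; arbitrage exists.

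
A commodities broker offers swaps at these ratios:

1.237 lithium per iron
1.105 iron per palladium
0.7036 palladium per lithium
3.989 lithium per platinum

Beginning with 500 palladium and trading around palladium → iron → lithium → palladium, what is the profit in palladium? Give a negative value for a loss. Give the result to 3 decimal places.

-19.130

500 palladium × 1.105 = 552.5 iron
552.5 iron × 1.237 = 683.4425 lithium
683.4425 lithium × 0.7036 = 480.870143 palladium
Net change: 480.870143 − 500 = -19.129857 palladium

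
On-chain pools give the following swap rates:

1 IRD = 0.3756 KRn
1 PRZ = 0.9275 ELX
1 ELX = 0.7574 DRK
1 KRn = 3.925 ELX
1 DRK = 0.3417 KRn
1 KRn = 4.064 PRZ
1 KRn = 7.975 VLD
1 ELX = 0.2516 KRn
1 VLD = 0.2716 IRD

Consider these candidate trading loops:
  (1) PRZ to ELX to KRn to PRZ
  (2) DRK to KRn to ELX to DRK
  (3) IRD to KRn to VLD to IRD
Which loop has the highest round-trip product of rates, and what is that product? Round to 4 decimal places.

1.0158

(1) 0.9275 × 0.2516 × 4.064 = 0.94837
(2) 0.3417 × 3.925 × 0.7574 = 1.01580
(3) 0.3756 × 7.975 × 0.2716 = 0.81355
Highest is cycle (2) at 1.0158 (>1, arbitrage).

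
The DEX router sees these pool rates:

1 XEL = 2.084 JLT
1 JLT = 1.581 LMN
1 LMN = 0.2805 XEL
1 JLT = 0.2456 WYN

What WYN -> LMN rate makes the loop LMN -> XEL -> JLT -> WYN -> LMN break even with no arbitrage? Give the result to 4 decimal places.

6.9653

Known legs of the cycle: 0.2805 × 2.084 × 0.2456 = 0.1435684272
For no arbitrage the full-cycle product must be 1, so the missing rate is 1 / 0.1435684272 ≈ 6.965320.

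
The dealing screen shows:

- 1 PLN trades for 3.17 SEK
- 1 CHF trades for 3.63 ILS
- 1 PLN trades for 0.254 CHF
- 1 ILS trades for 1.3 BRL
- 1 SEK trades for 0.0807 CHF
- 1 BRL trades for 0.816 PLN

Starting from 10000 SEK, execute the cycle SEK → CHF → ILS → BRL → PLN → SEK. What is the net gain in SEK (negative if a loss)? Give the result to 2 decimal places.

-149.17

10000 SEK × 0.0807 = 807 CHF
807 CHF × 3.63 = 2929.41 ILS
2929.41 ILS × 1.3 = 3808.233 BRL
3808.233 BRL × 0.816 = 3107.518128 PLN
3107.518128 PLN × 3.17 = 9850.83246576 SEK
Net change: 9850.83246576 − 10000 = -149.16753424 SEK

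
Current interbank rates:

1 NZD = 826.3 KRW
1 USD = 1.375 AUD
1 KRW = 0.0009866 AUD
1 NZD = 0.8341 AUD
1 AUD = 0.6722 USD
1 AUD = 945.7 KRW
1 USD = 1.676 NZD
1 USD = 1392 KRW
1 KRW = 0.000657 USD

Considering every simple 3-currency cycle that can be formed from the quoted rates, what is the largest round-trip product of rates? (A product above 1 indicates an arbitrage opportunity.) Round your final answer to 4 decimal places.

NZD→AUD→USD→NZD: 0.8341 × 0.6722 × 1.676 = 0.93970
AUD→USD→KRW→AUD: 0.6722 × 1392 × 0.0009866 = 0.92316
NZD→KRW→USD→NZD: 826.3 × 0.000657 × 1.676 = 0.90987
AUD→KRW→USD→AUD: 945.7 × 0.000657 × 1.375 = 0.85432
Maximum is NZD→AUD→USD→NZD at 0.9397; no arbitrage — every cycle loses value.

0.9397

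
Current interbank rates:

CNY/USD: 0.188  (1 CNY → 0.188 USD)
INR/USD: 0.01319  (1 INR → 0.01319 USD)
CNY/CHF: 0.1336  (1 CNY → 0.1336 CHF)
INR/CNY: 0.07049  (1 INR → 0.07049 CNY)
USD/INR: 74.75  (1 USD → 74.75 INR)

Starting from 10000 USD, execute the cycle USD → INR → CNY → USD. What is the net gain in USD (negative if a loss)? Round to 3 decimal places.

-94.040

10000 USD × 74.75 = 747500 INR
747500 INR × 0.07049 = 52691.275 CNY
52691.275 CNY × 0.188 = 9905.9597 USD
Net change: 9905.9597 − 10000 = -94.0403 USD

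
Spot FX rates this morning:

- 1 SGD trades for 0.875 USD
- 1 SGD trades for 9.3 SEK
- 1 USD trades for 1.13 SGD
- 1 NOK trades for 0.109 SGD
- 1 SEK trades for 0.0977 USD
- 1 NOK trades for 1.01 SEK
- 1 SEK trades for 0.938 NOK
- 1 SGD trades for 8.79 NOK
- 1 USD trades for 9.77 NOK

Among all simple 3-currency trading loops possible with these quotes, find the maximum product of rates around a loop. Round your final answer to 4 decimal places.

1.0267

USD→SGD→SEK→USD: 1.13 × 9.3 × 0.0977 = 1.02673
NOK→SEK→USD→NOK: 1.01 × 0.0977 × 9.77 = 0.96407
NOK→SGD→SEK→NOK: 0.109 × 9.3 × 0.938 = 0.95085
NOK→SGD→USD→NOK: 0.109 × 0.875 × 9.77 = 0.93181
Maximum is USD→SGD→SEK→USD at 1.0267; arbitrage exists.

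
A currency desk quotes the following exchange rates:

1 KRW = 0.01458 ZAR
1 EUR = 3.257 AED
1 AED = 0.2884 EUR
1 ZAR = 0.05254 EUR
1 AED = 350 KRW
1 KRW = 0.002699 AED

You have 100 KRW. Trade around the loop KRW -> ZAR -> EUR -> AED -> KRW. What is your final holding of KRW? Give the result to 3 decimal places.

100 KRW × 0.01458 = 1.458 ZAR
1.458 ZAR × 0.05254 = 0.07660332 EUR
0.07660332 EUR × 3.257 = 0.24949701324 AED
0.24949701324 AED × 350 = 87.323954634 KRW

87.324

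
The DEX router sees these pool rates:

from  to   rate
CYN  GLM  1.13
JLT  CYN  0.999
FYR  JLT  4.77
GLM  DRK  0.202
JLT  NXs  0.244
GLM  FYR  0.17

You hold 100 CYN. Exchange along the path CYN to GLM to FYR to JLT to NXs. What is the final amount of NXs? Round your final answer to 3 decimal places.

100 CYN × 1.13 = 113 GLM
113 GLM × 0.17 = 19.21 FYR
19.21 FYR × 4.77 = 91.6317 JLT
91.6317 JLT × 0.244 = 22.3581348 NXs

22.358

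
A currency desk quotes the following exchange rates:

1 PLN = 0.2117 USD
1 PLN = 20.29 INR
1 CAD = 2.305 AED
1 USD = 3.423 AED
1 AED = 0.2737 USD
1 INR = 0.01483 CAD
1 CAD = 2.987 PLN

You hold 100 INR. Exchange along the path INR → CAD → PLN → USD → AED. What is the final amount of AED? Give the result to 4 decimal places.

3.2100

100 INR × 0.01483 = 1.483 CAD
1.483 CAD × 2.987 = 4.429721 PLN
4.429721 PLN × 0.2117 = 0.9377719357 USD
0.9377719357 USD × 3.423 = 3.2099933359011 AED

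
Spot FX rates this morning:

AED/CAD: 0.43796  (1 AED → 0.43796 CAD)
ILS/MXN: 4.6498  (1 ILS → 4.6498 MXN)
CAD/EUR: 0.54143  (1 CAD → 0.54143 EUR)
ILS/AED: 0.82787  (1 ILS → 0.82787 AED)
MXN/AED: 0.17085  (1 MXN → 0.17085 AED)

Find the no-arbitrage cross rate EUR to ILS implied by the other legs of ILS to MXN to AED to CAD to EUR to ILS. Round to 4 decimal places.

Known legs of the cycle: 4.6498 × 0.17085 × 0.43796 × 0.54143 = 0.188376194511755724
For no arbitrage the full-cycle product must be 1, so the missing rate is 1 / 0.188376194511755724 ≈ 5.308526.

5.3085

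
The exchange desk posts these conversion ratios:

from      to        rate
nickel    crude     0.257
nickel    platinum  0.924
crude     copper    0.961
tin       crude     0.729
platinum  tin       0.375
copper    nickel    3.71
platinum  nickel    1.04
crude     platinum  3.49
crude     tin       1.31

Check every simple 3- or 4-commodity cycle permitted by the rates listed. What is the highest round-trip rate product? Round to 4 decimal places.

0.9541

crude→platinum→tin→crude: 3.49 × 0.375 × 0.729 = 0.95408
crude→platinum→nickel→crude: 3.49 × 1.04 × 0.257 = 0.93281
copper→nickel→crude→copper: 3.71 × 0.257 × 0.961 = 0.91628
Maximum is crude→platinum→tin→crude at 0.9541; no arbitrage — every cycle loses value.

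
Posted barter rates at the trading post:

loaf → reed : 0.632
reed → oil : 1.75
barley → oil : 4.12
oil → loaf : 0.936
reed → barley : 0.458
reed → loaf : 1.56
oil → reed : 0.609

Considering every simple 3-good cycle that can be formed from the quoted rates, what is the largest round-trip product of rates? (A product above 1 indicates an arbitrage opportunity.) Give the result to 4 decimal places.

1.1492

barley→oil→reed→barley: 4.12 × 0.609 × 0.458 = 1.14916
reed→oil→loaf→reed: 1.75 × 0.936 × 0.632 = 1.03522
Maximum is barley→oil→reed→barley at 1.1492; arbitrage exists.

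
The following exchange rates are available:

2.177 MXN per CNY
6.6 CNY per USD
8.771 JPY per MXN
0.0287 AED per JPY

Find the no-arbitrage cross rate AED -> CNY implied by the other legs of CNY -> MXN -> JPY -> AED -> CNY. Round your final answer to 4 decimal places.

Known legs of the cycle: 2.177 × 8.771 × 0.0287 = 0.5480112029
For no arbitrage the full-cycle product must be 1, so the missing rate is 1 / 0.5480112029 ≈ 1.824780.

1.8248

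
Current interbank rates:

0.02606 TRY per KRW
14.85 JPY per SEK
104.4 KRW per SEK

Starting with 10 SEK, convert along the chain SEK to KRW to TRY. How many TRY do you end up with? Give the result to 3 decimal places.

10 SEK × 104.4 = 1044 KRW
1044 KRW × 0.02606 = 27.20664 TRY

27.207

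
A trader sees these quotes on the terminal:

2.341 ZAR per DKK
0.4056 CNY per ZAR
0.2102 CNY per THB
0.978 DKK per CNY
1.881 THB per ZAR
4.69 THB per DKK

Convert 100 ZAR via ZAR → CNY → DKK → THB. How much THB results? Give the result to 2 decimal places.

100 ZAR × 0.4056 = 40.56 CNY
40.56 CNY × 0.978 = 39.66768 DKK
39.66768 DKK × 4.69 = 186.0414192 THB

186.04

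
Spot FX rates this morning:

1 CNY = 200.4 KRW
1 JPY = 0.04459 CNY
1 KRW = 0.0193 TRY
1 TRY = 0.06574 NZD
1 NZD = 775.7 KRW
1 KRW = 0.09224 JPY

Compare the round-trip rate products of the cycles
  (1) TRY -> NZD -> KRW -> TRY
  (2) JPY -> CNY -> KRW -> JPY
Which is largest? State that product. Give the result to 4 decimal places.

(1) 0.06574 × 775.7 × 0.0193 = 0.98419
(2) 0.04459 × 200.4 × 0.09224 = 0.82424
Highest is cycle (1) at 0.9842 (≤1, no arbitrage).

0.9842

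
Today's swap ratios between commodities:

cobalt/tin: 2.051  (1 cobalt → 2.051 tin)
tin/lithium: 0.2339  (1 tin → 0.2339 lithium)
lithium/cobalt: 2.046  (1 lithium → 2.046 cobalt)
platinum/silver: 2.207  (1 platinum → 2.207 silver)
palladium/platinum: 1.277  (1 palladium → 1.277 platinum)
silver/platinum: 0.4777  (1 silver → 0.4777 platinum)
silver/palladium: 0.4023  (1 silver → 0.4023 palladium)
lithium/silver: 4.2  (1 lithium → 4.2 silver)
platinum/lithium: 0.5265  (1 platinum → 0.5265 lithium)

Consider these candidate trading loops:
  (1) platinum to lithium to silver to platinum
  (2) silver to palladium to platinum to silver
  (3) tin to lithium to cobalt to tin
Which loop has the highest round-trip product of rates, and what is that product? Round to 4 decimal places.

(1) 0.5265 × 4.2 × 0.4777 = 1.05634
(2) 0.4023 × 1.277 × 2.207 = 1.13382
(3) 0.2339 × 2.046 × 2.051 = 0.98153
Highest is cycle (2) at 1.1338 (>1, arbitrage).

1.1338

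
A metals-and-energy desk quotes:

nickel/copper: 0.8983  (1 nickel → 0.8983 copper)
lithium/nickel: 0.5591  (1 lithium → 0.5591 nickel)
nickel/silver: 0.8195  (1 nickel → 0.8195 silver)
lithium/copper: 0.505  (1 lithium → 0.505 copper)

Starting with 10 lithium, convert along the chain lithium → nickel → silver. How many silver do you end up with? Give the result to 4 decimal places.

10 lithium × 0.5591 = 5.591 nickel
5.591 nickel × 0.8195 = 4.5818245 silver

4.5818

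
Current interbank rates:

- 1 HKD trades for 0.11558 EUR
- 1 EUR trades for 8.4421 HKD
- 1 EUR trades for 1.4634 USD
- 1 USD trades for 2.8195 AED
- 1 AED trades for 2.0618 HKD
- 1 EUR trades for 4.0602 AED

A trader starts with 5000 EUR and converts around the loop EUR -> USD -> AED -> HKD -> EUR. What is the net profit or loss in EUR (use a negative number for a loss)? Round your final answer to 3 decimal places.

-83.745

5000 EUR × 1.4634 = 7317 USD
7317 USD × 2.8195 = 20630.2815 AED
20630.2815 AED × 2.0618 = 42535.5143967 HKD
42535.5143967 HKD × 0.11558 = 4916.254753970586 EUR
Net change: 4916.254753970586 − 5000 = -83.745246029414 EUR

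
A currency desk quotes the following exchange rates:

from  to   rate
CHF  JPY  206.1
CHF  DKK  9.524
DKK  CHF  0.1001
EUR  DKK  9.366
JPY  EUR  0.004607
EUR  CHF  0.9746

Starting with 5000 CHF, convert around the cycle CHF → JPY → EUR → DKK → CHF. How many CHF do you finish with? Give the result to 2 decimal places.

5000 CHF × 206.1 = 1030500 JPY
1030500 JPY × 0.004607 = 4747.5135 EUR
4747.5135 EUR × 9.366 = 44465.211441 DKK
44465.211441 DKK × 0.1001 = 4450.9676652441 CHF

4450.97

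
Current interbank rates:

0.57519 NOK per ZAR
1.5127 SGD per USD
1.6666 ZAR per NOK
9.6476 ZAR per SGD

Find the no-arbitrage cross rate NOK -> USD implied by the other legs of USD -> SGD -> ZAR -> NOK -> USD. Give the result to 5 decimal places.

0.11913

Known legs of the cycle: 1.5127 × 9.6476 × 0.57519 = 8.3942794446588
For no arbitrage the full-cycle product must be 1, so the missing rate is 1 / 8.3942794446588 ≈ 0.1191287.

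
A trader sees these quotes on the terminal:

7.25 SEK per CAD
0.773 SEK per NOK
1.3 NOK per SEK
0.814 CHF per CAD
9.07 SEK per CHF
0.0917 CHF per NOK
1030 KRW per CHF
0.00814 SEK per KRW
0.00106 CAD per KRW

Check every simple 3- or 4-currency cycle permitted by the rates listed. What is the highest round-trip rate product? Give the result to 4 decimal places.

1.0812

SEK→NOK→CHF→SEK: 1.3 × 0.0917 × 9.07 = 1.08123
KRW→SEK→NOK→CHF→KRW: 0.00814 × 1.3 × 0.0917 × 1030 = 0.99948
KRW→CAD→CHF→KRW: 0.00106 × 0.814 × 1030 = 0.88873
Maximum is SEK→NOK→CHF→SEK at 1.0812; arbitrage exists.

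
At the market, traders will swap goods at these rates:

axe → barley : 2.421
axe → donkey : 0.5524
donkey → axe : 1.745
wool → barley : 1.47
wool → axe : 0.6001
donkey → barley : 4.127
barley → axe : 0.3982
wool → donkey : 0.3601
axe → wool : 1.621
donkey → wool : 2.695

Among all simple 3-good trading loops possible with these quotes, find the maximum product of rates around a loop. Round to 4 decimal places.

1.0186

wool→donkey→axe→wool: 0.3601 × 1.745 × 1.621 = 1.01860
barley→axe→wool→barley: 0.3982 × 1.621 × 1.47 = 0.94886
barley→axe→donkey→barley: 0.3982 × 0.5524 × 4.127 = 0.90780
wool→axe→donkey→wool: 0.6001 × 0.5524 × 2.695 = 0.89338
Maximum is wool→donkey→axe→wool at 1.0186; arbitrage exists.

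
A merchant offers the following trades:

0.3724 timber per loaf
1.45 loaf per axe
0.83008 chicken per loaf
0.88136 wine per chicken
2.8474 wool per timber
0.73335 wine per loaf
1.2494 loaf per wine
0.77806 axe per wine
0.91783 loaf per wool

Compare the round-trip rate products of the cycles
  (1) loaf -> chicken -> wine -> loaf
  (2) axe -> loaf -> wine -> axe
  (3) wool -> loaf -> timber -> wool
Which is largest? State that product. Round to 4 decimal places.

(1) 0.83008 × 0.88136 × 1.2494 = 0.91406
(2) 1.45 × 0.73335 × 0.77806 = 0.82736
(3) 0.91783 × 0.3724 × 2.8474 = 0.97324
Highest is cycle (3) at 0.9732 (≤1, no arbitrage).

0.9732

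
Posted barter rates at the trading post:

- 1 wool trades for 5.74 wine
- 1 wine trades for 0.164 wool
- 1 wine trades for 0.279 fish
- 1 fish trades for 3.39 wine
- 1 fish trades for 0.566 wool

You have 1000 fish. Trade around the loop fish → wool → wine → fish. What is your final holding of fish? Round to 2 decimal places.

906.43

1000 fish × 0.566 = 566 wool
566 wool × 5.74 = 3248.84 wine
3248.84 wine × 0.279 = 906.42636 fish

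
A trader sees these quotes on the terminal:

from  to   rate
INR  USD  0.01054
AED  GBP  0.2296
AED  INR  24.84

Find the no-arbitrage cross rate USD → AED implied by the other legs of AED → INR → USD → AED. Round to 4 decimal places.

3.8195

Known legs of the cycle: 24.84 × 0.01054 = 0.2618136
For no arbitrage the full-cycle product must be 1, so the missing rate is 1 / 0.2618136 ≈ 3.819511.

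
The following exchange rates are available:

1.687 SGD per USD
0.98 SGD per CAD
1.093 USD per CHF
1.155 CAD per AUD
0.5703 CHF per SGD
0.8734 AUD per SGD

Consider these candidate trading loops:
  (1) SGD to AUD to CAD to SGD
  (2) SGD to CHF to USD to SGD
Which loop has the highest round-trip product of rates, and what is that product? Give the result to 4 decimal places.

1.0516

(1) 0.8734 × 1.155 × 0.98 = 0.98860
(2) 0.5703 × 1.093 × 1.687 = 1.05157
Highest is cycle (2) at 1.0516 (>1, arbitrage).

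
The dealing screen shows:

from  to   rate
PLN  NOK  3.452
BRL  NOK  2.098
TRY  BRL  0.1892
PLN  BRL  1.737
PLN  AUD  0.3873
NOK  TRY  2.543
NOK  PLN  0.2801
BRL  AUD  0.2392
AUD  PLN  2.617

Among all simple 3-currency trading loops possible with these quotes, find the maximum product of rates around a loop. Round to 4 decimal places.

1.0873

BRL→AUD→PLN→BRL: 0.2392 × 2.617 × 1.737 = 1.08734
BRL→NOK→PLN→BRL: 2.098 × 0.2801 × 1.737 = 1.02075
BRL→NOK→TRY→BRL: 2.098 × 2.543 × 0.1892 = 1.00942
Maximum is BRL→AUD→PLN→BRL at 1.0873; arbitrage exists.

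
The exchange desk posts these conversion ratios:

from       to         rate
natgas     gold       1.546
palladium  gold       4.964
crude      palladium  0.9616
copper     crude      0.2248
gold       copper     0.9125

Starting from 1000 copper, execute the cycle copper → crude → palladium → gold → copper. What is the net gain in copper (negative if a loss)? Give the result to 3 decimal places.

-20.836

1000 copper × 0.2248 = 224.8 crude
224.8 crude × 0.9616 = 216.16768 palladium
216.16768 palladium × 4.964 = 1073.05636352 gold
1073.05636352 gold × 0.9125 = 979.163931712 copper
Net change: 979.163931712 − 1000 = -20.836068288 copper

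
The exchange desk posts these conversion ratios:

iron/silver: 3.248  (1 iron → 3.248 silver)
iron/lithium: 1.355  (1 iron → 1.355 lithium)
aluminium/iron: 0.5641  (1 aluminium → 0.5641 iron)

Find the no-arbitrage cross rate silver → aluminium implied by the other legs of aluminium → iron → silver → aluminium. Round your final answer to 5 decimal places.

0.54579

Known legs of the cycle: 0.5641 × 3.248 = 1.8321968
For no arbitrage the full-cycle product must be 1, so the missing rate is 1 / 1.8321968 ≈ 0.5457929.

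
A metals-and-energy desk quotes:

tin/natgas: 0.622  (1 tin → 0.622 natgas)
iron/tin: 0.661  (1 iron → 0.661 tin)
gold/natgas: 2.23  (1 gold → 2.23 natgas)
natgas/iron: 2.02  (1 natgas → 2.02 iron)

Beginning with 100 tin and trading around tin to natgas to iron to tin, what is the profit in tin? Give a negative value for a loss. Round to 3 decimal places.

100 tin × 0.622 = 62.2 natgas
62.2 natgas × 2.02 = 125.644 iron
125.644 iron × 0.661 = 83.050684 tin
Net change: 83.050684 − 100 = -16.949316 tin

-16.949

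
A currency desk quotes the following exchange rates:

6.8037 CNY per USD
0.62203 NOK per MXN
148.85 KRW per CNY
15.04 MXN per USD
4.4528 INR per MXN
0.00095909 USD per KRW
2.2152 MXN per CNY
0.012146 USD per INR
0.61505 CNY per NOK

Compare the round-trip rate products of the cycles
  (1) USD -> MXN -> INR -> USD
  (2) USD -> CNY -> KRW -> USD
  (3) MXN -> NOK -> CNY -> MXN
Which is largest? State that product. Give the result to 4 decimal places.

0.9713

(1) 15.04 × 4.4528 × 0.012146 = 0.81342
(2) 6.8037 × 148.85 × 0.00095909 = 0.97130
(3) 0.62203 × 0.61505 × 2.2152 = 0.84749
Highest is cycle (2) at 0.9713 (≤1, no arbitrage).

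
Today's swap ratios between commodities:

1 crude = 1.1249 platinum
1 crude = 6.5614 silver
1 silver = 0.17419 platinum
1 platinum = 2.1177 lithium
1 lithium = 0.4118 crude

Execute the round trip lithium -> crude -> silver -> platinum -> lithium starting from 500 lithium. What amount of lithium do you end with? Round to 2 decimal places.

498.36

500 lithium × 0.4118 = 205.9 crude
205.9 crude × 6.5614 = 1350.99226 silver
1350.99226 silver × 0.17419 = 235.3293417694 platinum
235.3293417694 platinum × 2.1177 = 498.35694706505838 lithium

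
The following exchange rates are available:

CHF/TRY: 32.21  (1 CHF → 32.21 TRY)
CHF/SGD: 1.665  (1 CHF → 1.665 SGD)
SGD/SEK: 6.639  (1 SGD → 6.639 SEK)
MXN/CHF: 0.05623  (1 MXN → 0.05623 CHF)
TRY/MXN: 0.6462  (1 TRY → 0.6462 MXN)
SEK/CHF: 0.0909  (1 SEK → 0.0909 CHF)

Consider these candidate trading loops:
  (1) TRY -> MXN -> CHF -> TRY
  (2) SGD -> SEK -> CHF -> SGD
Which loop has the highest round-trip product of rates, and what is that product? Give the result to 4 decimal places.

(1) 0.6462 × 0.05623 × 32.21 = 1.17038
(2) 6.639 × 0.0909 × 1.665 = 1.00480
Highest is cycle (1) at 1.1704 (>1, arbitrage).

1.1704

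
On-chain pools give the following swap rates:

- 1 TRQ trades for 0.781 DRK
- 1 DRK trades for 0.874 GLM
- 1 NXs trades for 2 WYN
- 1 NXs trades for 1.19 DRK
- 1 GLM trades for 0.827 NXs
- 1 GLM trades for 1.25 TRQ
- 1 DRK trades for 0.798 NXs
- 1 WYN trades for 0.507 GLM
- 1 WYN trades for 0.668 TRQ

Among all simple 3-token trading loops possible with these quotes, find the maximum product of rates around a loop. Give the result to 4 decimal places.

DRK→GLM→NXs→DRK: 0.874 × 0.827 × 1.19 = 0.86013
DRK→GLM→TRQ→DRK: 0.874 × 1.25 × 0.781 = 0.85324
WYN→GLM→NXs→WYN: 0.507 × 0.827 × 2 = 0.83858
Maximum is DRK→GLM→NXs→DRK at 0.8601; no arbitrage — every cycle loses value.

0.8601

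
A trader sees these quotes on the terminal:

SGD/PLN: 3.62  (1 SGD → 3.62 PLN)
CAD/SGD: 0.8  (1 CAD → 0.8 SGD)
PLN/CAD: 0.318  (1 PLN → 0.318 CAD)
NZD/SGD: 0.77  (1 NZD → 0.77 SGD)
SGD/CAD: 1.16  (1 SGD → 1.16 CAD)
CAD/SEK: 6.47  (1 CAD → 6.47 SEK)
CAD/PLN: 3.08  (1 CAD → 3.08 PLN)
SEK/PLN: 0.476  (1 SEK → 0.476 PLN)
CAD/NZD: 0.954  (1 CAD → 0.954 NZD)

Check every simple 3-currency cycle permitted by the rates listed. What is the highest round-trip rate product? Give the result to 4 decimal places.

0.9794

CAD→SEK→PLN→CAD: 6.47 × 0.476 × 0.318 = 0.97935
SGD→PLN→CAD→SGD: 3.62 × 0.318 × 0.8 = 0.92093
SGD→CAD→NZD→SGD: 1.16 × 0.954 × 0.77 = 0.85211
Maximum is CAD→SEK→PLN→CAD at 0.9794; no arbitrage — every cycle loses value.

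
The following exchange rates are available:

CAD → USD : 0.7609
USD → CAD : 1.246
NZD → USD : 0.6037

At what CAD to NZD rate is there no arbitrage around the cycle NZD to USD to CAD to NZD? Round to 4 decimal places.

1.3294

Known legs of the cycle: 0.6037 × 1.246 = 0.7522102
For no arbitrage the full-cycle product must be 1, so the missing rate is 1 / 0.7522102 ≈ 1.329416.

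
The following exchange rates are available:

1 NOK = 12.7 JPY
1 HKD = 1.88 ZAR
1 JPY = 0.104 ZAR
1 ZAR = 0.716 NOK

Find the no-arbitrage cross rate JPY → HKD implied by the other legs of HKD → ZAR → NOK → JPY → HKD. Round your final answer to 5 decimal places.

0.05850

Known legs of the cycle: 1.88 × 0.716 × 12.7 = 17.095216
For no arbitrage the full-cycle product must be 1, so the missing rate is 1 / 17.095216 ≈ 0.0584959.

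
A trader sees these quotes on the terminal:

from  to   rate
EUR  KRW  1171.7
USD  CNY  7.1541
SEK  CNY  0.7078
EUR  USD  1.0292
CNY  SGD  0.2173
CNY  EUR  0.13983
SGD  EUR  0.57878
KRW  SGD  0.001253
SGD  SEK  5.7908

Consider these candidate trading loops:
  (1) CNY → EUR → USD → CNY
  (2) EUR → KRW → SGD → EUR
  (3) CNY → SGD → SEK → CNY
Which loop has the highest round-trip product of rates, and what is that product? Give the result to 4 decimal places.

(1) 0.13983 × 1.0292 × 7.1541 = 1.02957
(2) 1171.7 × 0.001253 × 0.57878 = 0.84973
(3) 0.2173 × 5.7908 × 0.7078 = 0.89065
Highest is cycle (1) at 1.0296 (>1, arbitrage).

1.0296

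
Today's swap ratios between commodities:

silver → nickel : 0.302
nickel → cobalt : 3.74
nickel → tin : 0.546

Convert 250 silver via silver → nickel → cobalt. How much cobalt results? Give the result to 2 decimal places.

250 silver × 0.302 = 75.5 nickel
75.5 nickel × 3.74 = 282.37 cobalt

282.37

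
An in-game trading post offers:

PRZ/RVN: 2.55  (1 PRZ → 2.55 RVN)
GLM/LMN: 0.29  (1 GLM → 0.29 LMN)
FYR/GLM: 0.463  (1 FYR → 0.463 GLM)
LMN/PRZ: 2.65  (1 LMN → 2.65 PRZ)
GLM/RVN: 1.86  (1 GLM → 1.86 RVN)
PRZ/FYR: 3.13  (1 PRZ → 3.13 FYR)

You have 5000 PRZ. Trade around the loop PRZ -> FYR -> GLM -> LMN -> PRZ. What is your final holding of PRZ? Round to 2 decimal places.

5568.51

5000 PRZ × 3.13 = 15650 FYR
15650 FYR × 0.463 = 7245.95 GLM
7245.95 GLM × 0.29 = 2101.3255 LMN
2101.3255 LMN × 2.65 = 5568.512575 PRZ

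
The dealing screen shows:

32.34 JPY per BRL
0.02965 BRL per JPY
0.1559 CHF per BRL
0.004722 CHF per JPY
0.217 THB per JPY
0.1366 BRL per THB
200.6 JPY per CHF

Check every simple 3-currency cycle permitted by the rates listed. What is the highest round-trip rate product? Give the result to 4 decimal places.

JPY→THB→BRL→JPY: 0.217 × 0.1366 × 32.34 = 0.95863
JPY→BRL→CHF→JPY: 0.02965 × 0.1559 × 200.6 = 0.92726
Maximum is JPY→THB→BRL→JPY at 0.9586; no arbitrage — every cycle loses value.

0.9586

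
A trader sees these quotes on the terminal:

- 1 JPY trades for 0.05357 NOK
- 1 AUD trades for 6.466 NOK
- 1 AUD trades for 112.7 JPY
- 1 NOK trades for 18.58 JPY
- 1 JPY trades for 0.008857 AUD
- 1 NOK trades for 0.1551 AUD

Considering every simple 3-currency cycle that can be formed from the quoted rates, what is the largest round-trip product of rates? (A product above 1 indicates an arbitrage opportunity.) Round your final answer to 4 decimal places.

1.0641

NOK→JPY→AUD→NOK: 18.58 × 0.008857 × 6.466 = 1.06406
NOK→AUD→JPY→NOK: 0.1551 × 112.7 × 0.05357 = 0.93639
Maximum is NOK→JPY→AUD→NOK at 1.0641; arbitrage exists.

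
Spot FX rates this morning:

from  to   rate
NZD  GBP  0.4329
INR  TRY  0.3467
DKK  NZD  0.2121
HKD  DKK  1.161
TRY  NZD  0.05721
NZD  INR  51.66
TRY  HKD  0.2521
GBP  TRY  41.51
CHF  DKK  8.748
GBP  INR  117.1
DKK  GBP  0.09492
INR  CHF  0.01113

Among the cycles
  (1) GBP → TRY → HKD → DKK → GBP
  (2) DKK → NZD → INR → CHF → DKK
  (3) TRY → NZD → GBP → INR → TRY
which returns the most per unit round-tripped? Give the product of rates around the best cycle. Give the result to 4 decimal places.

(1) 41.51 × 0.2521 × 1.161 × 0.09492 = 1.15323
(2) 0.2121 × 51.66 × 0.01113 × 8.748 = 1.06684
(3) 0.05721 × 0.4329 × 117.1 × 0.3467 = 1.00547
Highest is cycle (1) at 1.1532 (>1, arbitrage).

1.1532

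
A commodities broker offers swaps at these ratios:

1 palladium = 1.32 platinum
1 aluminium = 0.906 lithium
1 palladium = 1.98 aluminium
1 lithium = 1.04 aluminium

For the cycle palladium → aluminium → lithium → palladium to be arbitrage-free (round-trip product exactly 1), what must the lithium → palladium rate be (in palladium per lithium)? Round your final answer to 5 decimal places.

Known legs of the cycle: 1.98 × 0.906 = 1.79388
For no arbitrage the full-cycle product must be 1, so the missing rate is 1 / 1.79388 ≈ 0.5574509.

0.55745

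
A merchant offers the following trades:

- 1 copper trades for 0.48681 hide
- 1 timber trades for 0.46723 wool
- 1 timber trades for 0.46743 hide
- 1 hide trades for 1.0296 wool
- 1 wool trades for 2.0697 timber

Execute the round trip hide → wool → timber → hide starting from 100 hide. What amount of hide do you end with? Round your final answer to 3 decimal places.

100 hide × 1.0296 = 102.96 wool
102.96 wool × 2.0697 = 213.096312 timber
213.096312 timber × 0.46743 = 99.60760911816 hide

99.608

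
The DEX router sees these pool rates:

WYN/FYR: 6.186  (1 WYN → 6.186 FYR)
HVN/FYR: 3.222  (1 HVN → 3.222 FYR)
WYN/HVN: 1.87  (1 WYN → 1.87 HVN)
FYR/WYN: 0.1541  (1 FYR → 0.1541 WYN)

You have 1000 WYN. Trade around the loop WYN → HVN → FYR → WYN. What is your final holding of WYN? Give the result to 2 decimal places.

1000 WYN × 1.87 = 1870 HVN
1870 HVN × 3.222 = 6025.14 FYR
6025.14 FYR × 0.1541 = 928.474074 WYN

928.47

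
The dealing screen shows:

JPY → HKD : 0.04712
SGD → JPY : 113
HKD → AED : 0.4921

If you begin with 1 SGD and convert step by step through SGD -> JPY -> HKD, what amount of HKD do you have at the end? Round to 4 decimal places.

5.3246

1 SGD × 113 = 113 JPY
113 JPY × 0.04712 = 5.32456 HKD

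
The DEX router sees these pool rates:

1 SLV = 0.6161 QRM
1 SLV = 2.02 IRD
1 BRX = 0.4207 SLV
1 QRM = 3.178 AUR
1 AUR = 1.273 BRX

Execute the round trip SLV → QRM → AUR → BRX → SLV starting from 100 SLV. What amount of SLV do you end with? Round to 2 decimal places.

100 SLV × 0.6161 = 61.61 QRM
61.61 QRM × 3.178 = 195.79658 AUR
195.79658 AUR × 1.273 = 249.24904634 BRX
249.24904634 BRX × 0.4207 = 104.859073795238 SLV

104.86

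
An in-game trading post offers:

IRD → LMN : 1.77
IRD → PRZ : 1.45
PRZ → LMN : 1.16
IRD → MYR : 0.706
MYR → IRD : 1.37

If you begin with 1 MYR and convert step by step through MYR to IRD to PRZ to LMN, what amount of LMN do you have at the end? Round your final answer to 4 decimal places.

2.3043

1 MYR × 1.37 = 1.37 IRD
1.37 IRD × 1.45 = 1.9865 PRZ
1.9865 PRZ × 1.16 = 2.30434 LMN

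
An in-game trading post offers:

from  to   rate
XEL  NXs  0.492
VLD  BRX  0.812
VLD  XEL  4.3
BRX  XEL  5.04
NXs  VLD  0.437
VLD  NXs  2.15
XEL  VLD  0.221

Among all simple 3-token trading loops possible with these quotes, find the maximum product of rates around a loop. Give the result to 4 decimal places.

XEL→NXs→VLD→XEL: 0.492 × 0.437 × 4.3 = 0.92452
XEL→VLD→BRX→XEL: 0.221 × 0.812 × 5.04 = 0.90444
Maximum is XEL→NXs→VLD→XEL at 0.9245; no arbitrage — every cycle loses value.

0.9245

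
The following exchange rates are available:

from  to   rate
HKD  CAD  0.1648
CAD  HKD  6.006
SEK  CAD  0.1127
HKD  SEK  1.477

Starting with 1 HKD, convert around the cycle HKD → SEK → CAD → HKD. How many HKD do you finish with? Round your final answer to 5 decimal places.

1 HKD × 1.477 = 1.477 SEK
1.477 SEK × 0.1127 = 0.1664579 CAD
0.1664579 CAD × 6.006 = 0.9997461474 HKD

0.99975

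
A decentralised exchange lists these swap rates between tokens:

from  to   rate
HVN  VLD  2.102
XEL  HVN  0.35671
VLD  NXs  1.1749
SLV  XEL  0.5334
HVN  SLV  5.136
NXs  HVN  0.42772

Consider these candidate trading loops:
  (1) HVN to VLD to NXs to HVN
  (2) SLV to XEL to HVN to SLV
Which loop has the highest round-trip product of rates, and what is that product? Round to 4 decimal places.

(1) 2.102 × 1.1749 × 0.42772 = 1.05631
(2) 0.5334 × 0.35671 × 5.136 = 0.97722
Highest is cycle (1) at 1.0563 (>1, arbitrage).

1.0563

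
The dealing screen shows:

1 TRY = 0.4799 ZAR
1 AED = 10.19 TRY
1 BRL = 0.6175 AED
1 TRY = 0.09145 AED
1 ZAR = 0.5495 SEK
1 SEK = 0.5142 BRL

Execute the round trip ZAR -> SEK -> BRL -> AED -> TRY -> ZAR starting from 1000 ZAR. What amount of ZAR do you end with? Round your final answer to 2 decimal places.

853.22

1000 ZAR × 0.5495 = 549.5 SEK
549.5 SEK × 0.5142 = 282.5529 BRL
282.5529 BRL × 0.6175 = 174.47641575 AED
174.47641575 AED × 10.19 = 1777.9146764925 TRY
1777.9146764925 TRY × 0.4799 = 853.22125324875075 ZAR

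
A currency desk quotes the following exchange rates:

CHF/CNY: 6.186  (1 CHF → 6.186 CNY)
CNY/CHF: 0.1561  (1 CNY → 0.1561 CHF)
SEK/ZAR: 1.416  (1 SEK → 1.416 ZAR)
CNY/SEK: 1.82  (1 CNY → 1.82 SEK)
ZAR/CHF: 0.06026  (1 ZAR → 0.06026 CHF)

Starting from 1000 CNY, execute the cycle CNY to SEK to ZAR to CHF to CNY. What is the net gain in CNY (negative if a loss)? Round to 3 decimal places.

1000 CNY × 1.82 = 1820 SEK
1820 SEK × 1.416 = 2577.12 ZAR
2577.12 ZAR × 0.06026 = 155.2972512 CHF
155.2972512 CHF × 6.186 = 960.6687959232 CNY
Net change: 960.6687959232 − 1000 = -39.3312040768 CNY

-39.331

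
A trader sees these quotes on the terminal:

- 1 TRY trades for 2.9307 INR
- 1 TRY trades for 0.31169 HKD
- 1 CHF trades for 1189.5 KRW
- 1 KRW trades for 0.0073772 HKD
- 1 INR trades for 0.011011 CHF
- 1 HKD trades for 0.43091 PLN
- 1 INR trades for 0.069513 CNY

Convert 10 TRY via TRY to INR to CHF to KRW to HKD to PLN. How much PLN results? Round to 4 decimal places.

10 TRY × 2.9307 = 29.307 INR
29.307 INR × 0.011011 = 0.322699377 CHF
0.322699377 CHF × 1189.5 = 383.8509089415 KRW
383.8509089415 KRW × 0.0073772 = 2.8317449254432338 HKD
2.8317449254432338 HKD × 0.43091 = 1.220227205822743876758 PLN

1.2202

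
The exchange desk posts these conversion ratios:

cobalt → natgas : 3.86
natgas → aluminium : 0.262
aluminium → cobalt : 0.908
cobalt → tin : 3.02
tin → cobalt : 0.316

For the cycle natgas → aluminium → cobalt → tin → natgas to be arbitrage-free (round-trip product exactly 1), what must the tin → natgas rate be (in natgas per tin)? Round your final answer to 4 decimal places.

Known legs of the cycle: 0.262 × 0.908 × 3.02 = 0.71844592
For no arbitrage the full-cycle product must be 1, so the missing rate is 1 / 0.71844592 ≈ 1.391893.

1.3919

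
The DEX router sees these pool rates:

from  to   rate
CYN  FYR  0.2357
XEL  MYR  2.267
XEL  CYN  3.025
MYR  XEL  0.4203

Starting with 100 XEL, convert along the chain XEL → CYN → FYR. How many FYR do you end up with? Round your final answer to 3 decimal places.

100 XEL × 3.025 = 302.5 CYN
302.5 CYN × 0.2357 = 71.29925 FYR

71.299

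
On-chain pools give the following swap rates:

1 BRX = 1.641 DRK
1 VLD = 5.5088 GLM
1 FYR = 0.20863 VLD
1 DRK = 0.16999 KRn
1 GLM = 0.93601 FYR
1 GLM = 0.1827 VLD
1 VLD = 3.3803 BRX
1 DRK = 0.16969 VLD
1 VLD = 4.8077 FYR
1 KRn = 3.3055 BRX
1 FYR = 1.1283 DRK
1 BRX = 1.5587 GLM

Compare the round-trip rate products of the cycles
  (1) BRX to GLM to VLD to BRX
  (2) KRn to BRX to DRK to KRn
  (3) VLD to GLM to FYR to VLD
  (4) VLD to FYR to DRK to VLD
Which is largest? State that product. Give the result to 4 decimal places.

1.0758

(1) 1.5587 × 0.1827 × 3.3803 = 0.96262
(2) 3.3055 × 1.641 × 0.16999 = 0.92208
(3) 5.5088 × 0.93601 × 0.20863 = 1.07576
(4) 4.8077 × 1.1283 × 0.16969 = 0.92049
Highest is cycle (3) at 1.0758 (>1, arbitrage).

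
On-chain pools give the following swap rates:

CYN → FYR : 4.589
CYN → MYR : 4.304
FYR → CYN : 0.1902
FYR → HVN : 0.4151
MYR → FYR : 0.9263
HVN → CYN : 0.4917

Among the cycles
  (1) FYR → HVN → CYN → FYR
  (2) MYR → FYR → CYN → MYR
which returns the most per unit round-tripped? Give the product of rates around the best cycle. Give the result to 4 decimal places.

0.9366

(1) 0.4151 × 0.4917 × 4.589 = 0.93664
(2) 0.9263 × 0.1902 × 4.304 = 0.75829
Highest is cycle (1) at 0.9366 (≤1, no arbitrage).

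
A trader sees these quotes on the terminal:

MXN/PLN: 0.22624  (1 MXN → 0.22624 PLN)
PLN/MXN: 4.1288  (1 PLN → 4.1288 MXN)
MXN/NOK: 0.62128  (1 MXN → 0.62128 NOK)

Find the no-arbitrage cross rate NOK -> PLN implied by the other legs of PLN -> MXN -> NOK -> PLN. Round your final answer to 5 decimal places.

Known legs of the cycle: 4.1288 × 0.62128 = 2.565140864
For no arbitrage the full-cycle product must be 1, so the missing rate is 1 / 2.565140864 ≈ 0.3898421.

0.38984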